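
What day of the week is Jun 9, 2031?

Doomsday rule: the anchor day for the 2000s is Tuesday. For year 31: 31÷12 = 2 r 7, and 7÷4 = 1, so 2+7+1 = 10.
Tuesday + 10 ≡ Friday — that's 2031's doomsday.
In June the doomsday date is Jun 6.
Jun 9 is 3 days after Jun 6; 3 mod 7 = 3, so Friday + 3 = Monday.

Monday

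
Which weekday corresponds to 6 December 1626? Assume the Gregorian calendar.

Sunday

Doomsday rule: the anchor day for the 1600s is Tuesday. For year 26: 26÷12 = 2 r 2, and 2÷4 = 0, so 2+2+0 = 4.
Tuesday + 4 ≡ Saturday — that's 1626's doomsday.
In December the doomsday date is Dec 12.
Dec 6 is 6 days before Dec 12; 6 mod 7 = 6, so Saturday − 6 = Sunday.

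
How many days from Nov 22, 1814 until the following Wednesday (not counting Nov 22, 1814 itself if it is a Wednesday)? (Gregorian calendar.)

Nov 22, 1814 is a Tuesday.
From Tuesday to the next Wednesday is 1 day.

1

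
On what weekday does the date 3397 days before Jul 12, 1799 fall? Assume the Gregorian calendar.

First find the weekday of Jul 12, 1799. Doomsday rule: the anchor day for the 1700s is Sunday. For year 99: 99÷12 = 8 r 3, and 3÷4 = 0, so 8+3+0 = 11.
Sunday + 11 ≡ Thursday — that's 1799's doomsday.
In July the doomsday date is Jul 11.
Jul 12 is 1 day after Jul 11; 1 mod 7 = 1, so Thursday + 1 = Friday.
3397 mod 7 = 2, so 3397 days before a Friday is Friday − 2 = Wednesday.

Wednesday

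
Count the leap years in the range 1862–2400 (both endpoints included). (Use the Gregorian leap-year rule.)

131

Multiples of 4 in [1862,2400]: 135.
Of those, multiples of 100: 6 (not leap unless ÷400).
Multiples of 400: 2.
Leap years = 135 − 6 + 2 = 131.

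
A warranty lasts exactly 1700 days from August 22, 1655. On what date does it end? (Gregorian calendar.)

+366 (one year; includes Feb 29, 1656) → Aug 22, 1656 (1334 left).
+365 (one year) → Aug 22, 1657 (969 left).
+365 (one year) → Aug 22, 1658 (604 left).
+365 (one year) → Aug 22, 1659 (239 left).
Aug has 31 days: +10 → Sep 1, 1659 (229 left).
Sep has 30 days: +30 → Oct 1, 1659 (199 left).
Oct has 31 days: +31 → Nov 1, 1659 (168 left).
Nov has 30 days: +30 → Dec 1, 1659 (138 left).
Dec has 31 days: +31 → Jan 1, 1660 (107 left).
Jan has 31 days: +31 → Feb 1, 1660 (76 left).
Feb has 29 days: +29 → Mar 1, 1660 (47 left).
Mar has 31 days: +31 → Apr 1, 1660 (16 left).
+16 → Apr 17, 1660.

April 17, 1660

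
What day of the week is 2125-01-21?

Sunday

Doomsday rule: the anchor day for the 2100s is Sunday. For year 25: 25÷12 = 2 r 1, and 1÷4 = 0, so 2+1+0 = 3.
Sunday + 3 ≡ Wednesday — that's 2125's doomsday.
In January the doomsday date is Jan 3 (2125 is not a leap year).
Jan 21 is 18 days after Jan 3; 18 mod 7 = 4, so Wednesday + 4 = Sunday.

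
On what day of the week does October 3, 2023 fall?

January 1, 2023 is a Sunday.
Jan 1, 2023 → Feb 1, 2023: 31 days (January has 31).
Feb 1, 2023 → Mar 1, 2023: 28 days (February has 28).
Mar 1, 2023 → Apr 1, 2023: 31 days (March has 31).
Apr 1, 2023 → May 1, 2023: 30 days (April has 30).
May 1, 2023 → Jun 1, 2023: 31 days (May has 31).
Jun 1, 2023 → Jul 1, 2023: 30 days (June has 30).
Jul 1, 2023 → Aug 1, 2023: 31 days (July has 31).
Aug 1, 2023 → Sep 1, 2023: 31 days (August has 31).
Sep 1, 2023 → Oct 1, 2023: 30 days (September has 30).
Oct 1, 2023 → Oct 3, 2023: 2 days.
Total: 275 days.
275 mod 7 = 2, so Sunday + 2 = Tuesday.

Tuesday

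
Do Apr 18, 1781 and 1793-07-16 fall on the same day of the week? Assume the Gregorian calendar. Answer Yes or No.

From Apr 18, 1781 to Jul 16, 1793 is 4472 days.
4472 mod 7 = 6, so they are different weekdays.
(Apr 18, 1781 is a Wednesday; Jul 16, 1793 is a Tuesday.)

No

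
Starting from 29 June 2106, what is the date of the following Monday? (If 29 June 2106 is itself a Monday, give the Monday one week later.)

Jun 29, 2106 is a Tuesday.
From Tuesday to the next Monday is 6 days.
Jun 29, 2106 + 6 = Jul 5, 2106.

July 5, 2106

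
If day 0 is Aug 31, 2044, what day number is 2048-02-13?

Aug 31, 2044 → Aug 31, 2045: 365 days.
Aug 31, 2045 → Aug 31, 2046: 365 days.
Aug 31, 2046 → Aug 31, 2047: 365 days.
Aug 31, 2047 → Sep 30, 2047: 30 days (August has 31).
Sep 30, 2047 → Oct 30, 2047: 30 days (September has 30).
Oct 30, 2047 → Nov 30, 2047: 31 days (October has 31).
Nov 30, 2047 → Dec 30, 2047: 30 days (November has 30).
Dec 30, 2047 → Jan 30, 2048: 31 days (December has 31).
Jan 30, 2048 → Feb 13, 2048: 14 days.
Total: 1261 days.

1261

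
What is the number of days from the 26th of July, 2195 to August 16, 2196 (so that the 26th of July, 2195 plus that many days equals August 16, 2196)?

Jul 26, 2195 → Aug 26, 2195: 31 days (July has 31).
Aug 26, 2195 → Sep 26, 2195: 31 days (August has 31).
Sep 26, 2195 → Oct 26, 2195: 30 days (September has 30).
Oct 26, 2195 → Nov 26, 2195: 31 days (October has 31).
Nov 26, 2195 → Dec 26, 2195: 30 days (November has 30).
Dec 26, 2195 → Jan 26, 2196: 31 days (December has 31).
Jan 26, 2196 → Feb 26, 2196: 31 days (January has 31).
Feb 26, 2196 → Mar 26, 2196: 29 days (February has 29).
Mar 26, 2196 → Apr 26, 2196: 31 days (March has 31).
Apr 26, 2196 → May 26, 2196: 30 days (April has 30).
May 26, 2196 → Jun 26, 2196: 31 days (May has 31).
Jun 26, 2196 → Jul 26, 2196: 30 days (June has 30).
Jul 26, 2196 → Aug 16, 2196: 21 days.
Total: 387 days.

387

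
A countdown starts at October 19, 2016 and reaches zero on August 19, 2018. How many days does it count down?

Oct 19, 2016 → Oct 19, 2017: 365 days.
Oct 19, 2017 → Nov 19, 2017: 31 days (October has 31).
Nov 19, 2017 → Dec 19, 2017: 30 days (November has 30).
Dec 19, 2017 → Jan 19, 2018: 31 days (December has 31).
Jan 19, 2018 → Feb 19, 2018: 31 days (January has 31).
Feb 19, 2018 → Mar 19, 2018: 28 days (February has 28).
Mar 19, 2018 → Apr 19, 2018: 31 days (March has 31).
Apr 19, 2018 → May 19, 2018: 30 days (April has 30).
May 19, 2018 → Jun 19, 2018: 31 days (May has 31).
Jun 19, 2018 → Jul 19, 2018: 30 days (June has 30).
Jul 19, 2018 → Aug 19, 2018: 31 days.
Total: 669 days.

669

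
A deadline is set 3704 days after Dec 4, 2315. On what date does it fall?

January 24, 2326

+366 (one year; includes Feb 29, 2316) → Dec 4, 2316 (3338 left).
+365 (one year) → Dec 4, 2317 (2973 left).
+365 (one year) → Dec 4, 2318 (2608 left).
+365 (one year) → Dec 4, 2319 (2243 left).
+366 (one year; includes Feb 29, 2320) → Dec 4, 2320 (1877 left).
+365 (one year) → Dec 4, 2321 (1512 left).
+365 (one year) → Dec 4, 2322 (1147 left).
+365 (one year) → Dec 4, 2323 (782 left).
+366 (one year; includes Feb 29, 2324) → Dec 4, 2324 (416 left).
+365 (one year) → Dec 4, 2325 (51 left).
Dec has 31 days: +28 → Jan 1, 2326 (23 left).
+23 → Jan 24, 2326.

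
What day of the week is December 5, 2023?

Doomsday rule: the anchor day for the 2000s is Tuesday. For year 23: 23÷12 = 1 r 11, and 11÷4 = 2, so 1+11+2 = 14.
Tuesday + 14 ≡ Tuesday — that's 2023's doomsday.
In December the doomsday date is Dec 12.
Dec 5 is 7 days before Dec 12; 7 mod 7 = 0, so Tuesday − 0 = Tuesday.

Tuesday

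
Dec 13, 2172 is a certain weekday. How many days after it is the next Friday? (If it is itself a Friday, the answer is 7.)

5

Dec 13, 2172 is a Sunday.
From Sunday to the next Friday is 5 days.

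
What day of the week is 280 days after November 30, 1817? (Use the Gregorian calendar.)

Sunday

Nov 30, 1817 is a Sunday.
280 mod 7 = 0, so 280 days after a Sunday is Sunday + 0 = Sunday.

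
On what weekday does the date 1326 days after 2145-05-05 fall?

Saturday

First find the weekday of May 5, 2145. Doomsday rule: the anchor day for the 2100s is Sunday. For year 45: 45÷12 = 3 r 9, and 9÷4 = 2, so 3+9+2 = 14.
Sunday + 14 ≡ Sunday — that's 2145's doomsday.
In May the doomsday date is May 9.
May 5 is 4 days before May 9; 4 mod 7 = 4, so Sunday − 4 = Wednesday.
1326 mod 7 = 3, so 1326 days after a Wednesday is Wednesday + 3 = Saturday.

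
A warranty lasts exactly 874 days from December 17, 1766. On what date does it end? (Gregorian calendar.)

May 9, 1769

+365 (one year) → Dec 17, 1767 (509 left).
+366 (one year; includes Feb 29, 1768) → Dec 17, 1768 (143 left).
Dec has 31 days: +15 → Jan 1, 1769 (128 left).
Jan has 31 days: +31 → Feb 1, 1769 (97 left).
Feb has 28 days: +28 → Mar 1, 1769 (69 left).
Mar has 31 days: +31 → Apr 1, 1769 (38 left).
Apr has 30 days: +30 → May 1, 1769 (8 left).
+8 → May 9, 1769.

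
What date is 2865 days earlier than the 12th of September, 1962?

November 8, 1954

−365 (one year) → Sep 12, 1961 (2500 left).
−365 (one year) → Sep 12, 1960 (2135 left).
−366 (one year; includes Feb 29, 1960) → Sep 12, 1959 (1769 left).
−365 (one year) → Sep 12, 1958 (1404 left).
−365 (one year) → Sep 12, 1957 (1039 left).
−365 (one year) → Sep 12, 1956 (674 left).
−366 (one year; includes Feb 29, 1956) → Sep 12, 1955 (308 left).
−12 → Aug 31, 1955 (end of Aug, 31 days; 296 left).
−31 → Jul 31, 1955 (end of Jul, 31 days; 265 left).
−31 → Jun 30, 1955 (end of Jun, 30 days; 234 left).
−30 → May 31, 1955 (end of May, 31 days; 204 left).
−31 → Apr 30, 1955 (end of Apr, 30 days; 173 left).
−30 → Mar 31, 1955 (end of Mar, 31 days; 143 left).
−31 → Feb 28, 1955 (end of Feb, 28 days; 112 left).
−28 → Jan 31, 1955 (end of Jan, 31 days; 84 left).
−31 → Dec 31, 1954 (end of Dec, 31 days; 53 left).
−31 → Nov 30, 1954 (end of Nov, 30 days; 22 left).
−22 → Nov 8, 1954.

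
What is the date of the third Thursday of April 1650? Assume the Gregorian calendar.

April 1, 1650 is a Friday.
The first Thursday is therefore April 7 (6 days later).
The third Thursday is 7 + 2×7 = April 21.

April 21, 1650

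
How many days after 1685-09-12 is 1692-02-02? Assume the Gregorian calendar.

2334

Sep 12, 1685 → Sep 12, 1686: 365 days.
Sep 12, 1686 → Sep 12, 1687: 365 days.
Sep 12, 1687 → Sep 12, 1688: 366 days (Feb 29, 1688 is in that span).
Sep 12, 1688 → Sep 12, 1689: 365 days.
Sep 12, 1689 → Sep 12, 1690: 365 days.
Sep 12, 1690 → Sep 12, 1691: 365 days.
Sep 12, 1691 → Oct 12, 1691: 30 days (September has 30).
Oct 12, 1691 → Nov 12, 1691: 31 days (October has 31).
Nov 12, 1691 → Dec 12, 1691: 30 days (November has 30).
Dec 12, 1691 → Jan 12, 1692: 31 days (December has 31).
Jan 12, 1692 → Feb 2, 1692: 21 days.
Total: 2334 days.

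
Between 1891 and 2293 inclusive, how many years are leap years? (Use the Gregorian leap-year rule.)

Multiples of 4 in [1891,2293]: 101.
Of those, multiples of 100: 4 (not leap unless ÷400).
Multiples of 400: 1.
Leap years = 101 − 4 + 1 = 98.

98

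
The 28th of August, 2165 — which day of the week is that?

January 1, 2165 is a Tuesday.
Jan 1, 2165 → Feb 1, 2165: 31 days (January has 31).
Feb 1, 2165 → Mar 1, 2165: 28 days (February has 28).
Mar 1, 2165 → Apr 1, 2165: 31 days (March has 31).
Apr 1, 2165 → May 1, 2165: 30 days (April has 30).
May 1, 2165 → Jun 1, 2165: 31 days (May has 31).
Jun 1, 2165 → Jul 1, 2165: 30 days (June has 30).
Jul 1, 2165 → Aug 1, 2165: 31 days (July has 31).
Aug 1, 2165 → Aug 28, 2165: 27 days.
Total: 239 days.
239 mod 7 = 1, so Tuesday + 1 = Wednesday.

Wednesday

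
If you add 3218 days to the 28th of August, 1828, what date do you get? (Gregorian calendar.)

+365 (one year) → Aug 28, 1829 (2853 left).
+365 (one year) → Aug 28, 1830 (2488 left).
+365 (one year) → Aug 28, 1831 (2123 left).
+366 (one year; includes Feb 29, 1832) → Aug 28, 1832 (1757 left).
+365 (one year) → Aug 28, 1833 (1392 left).
+365 (one year) → Aug 28, 1834 (1027 left).
+365 (one year) → Aug 28, 1835 (662 left).
+366 (one year; includes Feb 29, 1836) → Aug 28, 1836 (296 left).
Aug has 31 days: +4 → Sep 1, 1836 (292 left).
Sep has 30 days: +30 → Oct 1, 1836 (262 left).
Oct has 31 days: +31 → Nov 1, 1836 (231 left).
Nov has 30 days: +30 → Dec 1, 1836 (201 left).
Dec has 31 days: +31 → Jan 1, 1837 (170 left).
Jan has 31 days: +31 → Feb 1, 1837 (139 left).
Feb has 28 days: +28 → Mar 1, 1837 (111 left).
Mar has 31 days: +31 → Apr 1, 1837 (80 left).
Apr has 30 days: +30 → May 1, 1837 (50 left).
May has 31 days: +31 → Jun 1, 1837 (19 left).
+19 → Jun 20, 1837.

June 20, 1837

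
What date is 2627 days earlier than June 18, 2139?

−365 (one year) → Jun 18, 2138 (2262 left).
−365 (one year) → Jun 18, 2137 (1897 left).
−365 (one year) → Jun 18, 2136 (1532 left).
−366 (one year; includes Feb 29, 2136) → Jun 18, 2135 (1166 left).
−365 (one year) → Jun 18, 2134 (801 left).
−365 (one year) → Jun 18, 2133 (436 left).
−365 (one year) → Jun 18, 2132 (71 left).
−18 → May 31, 2132 (end of May, 31 days; 53 left).
−31 → Apr 30, 2132 (end of Apr, 30 days; 22 left).
−22 → Apr 8, 2132.

April 8, 2132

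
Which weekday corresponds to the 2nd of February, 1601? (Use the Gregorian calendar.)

Doomsday rule: the anchor day for the 1600s is Tuesday. For year 01: 1÷12 = 0 r 1, and 1÷4 = 0, so 0+1+0 = 1.
Tuesday + 1 ≡ Wednesday — that's 1601's doomsday.
In February the doomsday date is Feb 28 (1601 is not a leap year).
Feb 2 is 26 days before Feb 28; 26 mod 7 = 5, so Wednesday − 5 = Friday.

Friday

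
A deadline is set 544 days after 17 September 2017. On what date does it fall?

+365 (one year) → Sep 17, 2018 (179 left).
Sep has 30 days: +14 → Oct 1, 2018 (165 left).
Oct has 31 days: +31 → Nov 1, 2018 (134 left).
Nov has 30 days: +30 → Dec 1, 2018 (104 left).
Dec has 31 days: +31 → Jan 1, 2019 (73 left).
Jan has 31 days: +31 → Feb 1, 2019 (42 left).
Feb has 28 days: +28 → Mar 1, 2019 (14 left).
+14 → Mar 15, 2019.

March 15, 2019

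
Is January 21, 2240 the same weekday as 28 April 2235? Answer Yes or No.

Yes

From Apr 28, 2235 to Jan 21, 2240 is 1729 days.
1729 mod 7 = 0, so they are the same weekday.
(Apr 28, 2235 is a Tuesday; Jan 21, 2240 is a Tuesday.)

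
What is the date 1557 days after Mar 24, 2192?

+365 (one year) → Mar 24, 2193 (1192 left).
+365 (one year) → Mar 24, 2194 (827 left).
+365 (one year) → Mar 24, 2195 (462 left).
+366 (one year; includes Feb 29, 2196) → Mar 24, 2196 (96 left).
Mar has 31 days: +8 → Apr 1, 2196 (88 left).
Apr has 30 days: +30 → May 1, 2196 (58 left).
May has 31 days: +31 → Jun 1, 2196 (27 left).
+27 → Jun 28, 2196.

June 28, 2196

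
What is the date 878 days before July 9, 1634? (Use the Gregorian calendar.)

February 12, 1632

−365 (one year) → Jul 9, 1633 (513 left).
−365 (one year) → Jul 9, 1632 (148 left).
−9 → Jun 30, 1632 (end of Jun, 30 days; 139 left).
−30 → May 31, 1632 (end of May, 31 days; 109 left).
−31 → Apr 30, 1632 (end of Apr, 30 days; 78 left).
−30 → Mar 31, 1632 (end of Mar, 31 days; 48 left).
−31 → Feb 29, 1632 (end of Feb, 29 days; 17 left).
−17 → Feb 12, 1632.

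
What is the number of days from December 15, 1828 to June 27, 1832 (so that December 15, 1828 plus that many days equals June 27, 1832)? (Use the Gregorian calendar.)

1290

Dec 15, 1828 → Dec 15, 1829: 365 days.
Dec 15, 1829 → Dec 15, 1830: 365 days.
Dec 15, 1830 → Dec 15, 1831: 365 days.
Dec 15, 1831 → Jan 15, 1832: 31 days (December has 31).
Jan 15, 1832 → Feb 15, 1832: 31 days (January has 31).
Feb 15, 1832 → Mar 15, 1832: 29 days (February has 29).
Mar 15, 1832 → Apr 15, 1832: 31 days (March has 31).
Apr 15, 1832 → May 15, 1832: 30 days (April has 30).
May 15, 1832 → Jun 15, 1832: 31 days (May has 31).
Jun 15, 1832 → Jun 27, 1832: 12 days.
Total: 1290 days.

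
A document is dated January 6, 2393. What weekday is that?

Doomsday rule: the anchor day for the 2300s is Wednesday. For year 93: 93÷12 = 7 r 9, and 9÷4 = 2, so 7+9+2 = 18.
Wednesday + 18 ≡ Sunday — that's 2393's doomsday.
In January the doomsday date is Jan 3 (2393 is not a leap year).
Jan 6 is 3 days after Jan 3; 3 mod 7 = 3, so Sunday + 3 = Wednesday.

Wednesday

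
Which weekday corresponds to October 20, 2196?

Doomsday rule: the anchor day for the 2100s is Sunday. For year 96: 96÷12 = 8 r 0, and 0÷4 = 0, so 8+0+0 = 8.
Sunday + 8 ≡ Monday — that's 2196's doomsday.
In October the doomsday date is Oct 10.
Oct 20 is 10 days after Oct 10; 10 mod 7 = 3, so Monday + 3 = Thursday.

Thursday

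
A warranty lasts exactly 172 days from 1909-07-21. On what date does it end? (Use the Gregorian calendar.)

Jul has 31 days: +11 → Aug 1, 1909 (161 left).
Aug has 31 days: +31 → Sep 1, 1909 (130 left).
Sep has 30 days: +30 → Oct 1, 1909 (100 left).
Oct has 31 days: +31 → Nov 1, 1909 (69 left).
Nov has 30 days: +30 → Dec 1, 1909 (39 left).
Dec has 31 days: +31 → Jan 1, 1910 (8 left).
+8 → Jan 9, 1910.

January 9, 1910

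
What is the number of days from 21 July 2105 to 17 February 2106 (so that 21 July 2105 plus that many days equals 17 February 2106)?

211

Jul 21, 2105 → Aug 21, 2105: 31 days (July has 31).
Aug 21, 2105 → Sep 21, 2105: 31 days (August has 31).
Sep 21, 2105 → Oct 21, 2105: 30 days (September has 30).
Oct 21, 2105 → Nov 21, 2105: 31 days (October has 31).
Nov 21, 2105 → Dec 21, 2105: 30 days (November has 30).
Dec 21, 2105 → Jan 21, 2106: 31 days (December has 31).
Jan 21, 2106 → Feb 17, 2106: 27 days.
Total: 211 days.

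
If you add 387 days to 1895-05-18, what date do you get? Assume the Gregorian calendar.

June 8, 1896

May has 31 days: +14 → Jun 1, 1895 (373 left).
Jun has 30 days: +30 → Jul 1, 1895 (343 left).
Jul has 31 days: +31 → Aug 1, 1895 (312 left).
Aug has 31 days: +31 → Sep 1, 1895 (281 left).
Sep has 30 days: +30 → Oct 1, 1895 (251 left).
Oct has 31 days: +31 → Nov 1, 1895 (220 left).
Nov has 30 days: +30 → Dec 1, 1895 (190 left).
Dec has 31 days: +31 → Jan 1, 1896 (159 left).
Jan has 31 days: +31 → Feb 1, 1896 (128 left).
Feb has 29 days: +29 → Mar 1, 1896 (99 left).
Mar has 31 days: +31 → Apr 1, 1896 (68 left).
Apr has 30 days: +30 → May 1, 1896 (38 left).
May has 31 days: +31 → Jun 1, 1896 (7 left).
+7 → Jun 8, 1896.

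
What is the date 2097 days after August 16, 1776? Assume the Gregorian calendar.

+365 (one year) → Aug 16, 1777 (1732 left).
+365 (one year) → Aug 16, 1778 (1367 left).
+365 (one year) → Aug 16, 1779 (1002 left).
+366 (one year; includes Feb 29, 1780) → Aug 16, 1780 (636 left).
+365 (one year) → Aug 16, 1781 (271 left).
Aug has 31 days: +16 → Sep 1, 1781 (255 left).
Sep has 30 days: +30 → Oct 1, 1781 (225 left).
Oct has 31 days: +31 → Nov 1, 1781 (194 left).
Nov has 30 days: +30 → Dec 1, 1781 (164 left).
Dec has 31 days: +31 → Jan 1, 1782 (133 left).
Jan has 31 days: +31 → Feb 1, 1782 (102 left).
Feb has 28 days: +28 → Mar 1, 1782 (74 left).
Mar has 31 days: +31 → Apr 1, 1782 (43 left).
Apr has 30 days: +30 → May 1, 1782 (13 left).
+13 → May 14, 1782.

May 14, 1782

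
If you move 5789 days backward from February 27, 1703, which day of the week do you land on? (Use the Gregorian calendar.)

First find the weekday of Feb 27, 1703. Doomsday rule: the anchor day for the 1700s is Sunday. For year 03: 3÷12 = 0 r 3, and 3÷4 = 0, so 0+3+0 = 3.
Sunday + 3 ≡ Wednesday — that's 1703's doomsday.
In February the doomsday date is Feb 28 (1703 is not a leap year).
Feb 27 is 1 day before Feb 28; 1 mod 7 = 1, so Wednesday − 1 = Tuesday.
5789 mod 7 = 0, so 5789 days before a Tuesday is Tuesday − 0 = Tuesday.

Tuesday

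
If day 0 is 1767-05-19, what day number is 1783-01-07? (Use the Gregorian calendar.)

5712

May 19, 1767 → May 19, 1768: 366 days (Feb 29, 1768 is in that span).
May 19, 1768 → May 19, 1769: 365 days.
May 19, 1769 → May 19, 1770: 365 days.
May 19, 1770 → May 19, 1771: 365 days.
May 19, 1771 → May 19, 1772: 366 days (Feb 29, 1772 is in that span).
May 19, 1772 → May 19, 1773: 365 days.
May 19, 1773 → May 19, 1774: 365 days.
May 19, 1774 → May 19, 1775: 365 days.
May 19, 1775 → May 19, 1776: 366 days (Feb 29, 1776 is in that span).
May 19, 1776 → May 19, 1777: 365 days.
May 19, 1777 → May 19, 1778: 365 days.
May 19, 1778 → May 19, 1779: 365 days.
May 19, 1779 → May 19, 1780: 366 days (Feb 29, 1780 is in that span).
May 19, 1780 → May 19, 1781: 365 days.
May 19, 1781 → May 19, 1782: 365 days.
May 19, 1782 → Jun 19, 1782: 31 days (May has 31).
Jun 19, 1782 → Jul 19, 1782: 30 days (June has 30).
Jul 19, 1782 → Aug 19, 1782: 31 days (July has 31).
Aug 19, 1782 → Sep 19, 1782: 31 days (August has 31).
Sep 19, 1782 → Oct 19, 1782: 30 days (September has 30).
Oct 19, 1782 → Nov 19, 1782: 31 days (October has 31).
Nov 19, 1782 → Dec 19, 1782: 30 days (November has 30).
Dec 19, 1782 → Jan 7, 1783: 19 days.
Total: 5712 days.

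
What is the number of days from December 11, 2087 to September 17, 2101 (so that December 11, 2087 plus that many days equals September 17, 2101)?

Dec 11, 2087 → Dec 11, 2088: 366 days (Feb 29, 2088 is in that span).
Dec 11, 2088 → Dec 11, 2089: 365 days.
Dec 11, 2089 → Dec 11, 2090: 365 days.
Dec 11, 2090 → Dec 11, 2091: 365 days.
Dec 11, 2091 → Dec 11, 2092: 366 days (Feb 29, 2092 is in that span).
Dec 11, 2092 → Dec 11, 2093: 365 days.
Dec 11, 2093 → Dec 11, 2094: 365 days.
Dec 11, 2094 → Dec 11, 2095: 365 days.
Dec 11, 2095 → Dec 11, 2096: 366 days (Feb 29, 2096 is in that span).
Dec 11, 2096 → Dec 11, 2097: 365 days.
Dec 11, 2097 → Dec 11, 2098: 365 days.
Dec 11, 2098 → Dec 11, 2099: 365 days.
Dec 11, 2099 → Dec 11, 2100: 365 days.
Dec 11, 2100 → Jan 11, 2101: 31 days (December has 31).
Jan 11, 2101 → Feb 11, 2101: 31 days (January has 31).
Feb 11, 2101 → Mar 11, 2101: 28 days (February has 28).
Mar 11, 2101 → Apr 11, 2101: 31 days (March has 31).
Apr 11, 2101 → May 11, 2101: 30 days (April has 30).
May 11, 2101 → Jun 11, 2101: 31 days (May has 31).
Jun 11, 2101 → Jul 11, 2101: 30 days (June has 30).
Jul 11, 2101 → Aug 11, 2101: 31 days (July has 31).
Aug 11, 2101 → Sep 11, 2101: 31 days (August has 31).
Sep 11, 2101 → Sep 17, 2101: 6 days.
Total: 5028 days.

5028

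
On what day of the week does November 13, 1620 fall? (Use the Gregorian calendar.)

Friday

Doomsday rule: the anchor day for the 1600s is Tuesday. For year 20: 20÷12 = 1 r 8, and 8÷4 = 2, so 1+8+2 = 11.
Tuesday + 11 ≡ Saturday — that's 1620's doomsday.
In November the doomsday date is Nov 7.
Nov 13 is 6 days after Nov 7; 6 mod 7 = 6, so Saturday + 6 = Friday.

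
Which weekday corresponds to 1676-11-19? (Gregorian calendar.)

Thursday

Doomsday rule: the anchor day for the 1600s is Tuesday. For year 76: 76÷12 = 6 r 4, and 4÷4 = 1, so 6+4+1 = 11.
Tuesday + 11 ≡ Saturday — that's 1676's doomsday.
In November the doomsday date is Nov 7.
Nov 19 is 12 days after Nov 7; 12 mod 7 = 5, so Saturday + 5 = Thursday.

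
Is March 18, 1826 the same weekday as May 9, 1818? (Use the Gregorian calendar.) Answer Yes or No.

Yes

From May 9, 1818 to Mar 18, 1826 is 2870 days.
2870 mod 7 = 0, so they are the same weekday.
(May 9, 1818 is a Saturday; Mar 18, 1826 is a Saturday.)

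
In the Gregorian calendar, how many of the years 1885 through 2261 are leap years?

91

Multiples of 4 in [1885,2261]: 94.
Of those, multiples of 100: 4 (not leap unless ÷400).
Multiples of 400: 1.
Leap years = 94 − 4 + 1 = 91.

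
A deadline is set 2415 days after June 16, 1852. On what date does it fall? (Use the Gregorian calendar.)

+365 (one year) → Jun 16, 1853 (2050 left).
+365 (one year) → Jun 16, 1854 (1685 left).
+365 (one year) → Jun 16, 1855 (1320 left).
+366 (one year; includes Feb 29, 1856) → Jun 16, 1856 (954 left).
+365 (one year) → Jun 16, 1857 (589 left).
+365 (one year) → Jun 16, 1858 (224 left).
Jun has 30 days: +15 → Jul 1, 1858 (209 left).
Jul has 31 days: +31 → Aug 1, 1858 (178 left).
Aug has 31 days: +31 → Sep 1, 1858 (147 left).
Sep has 30 days: +30 → Oct 1, 1858 (117 left).
Oct has 31 days: +31 → Nov 1, 1858 (86 left).
Nov has 30 days: +30 → Dec 1, 1858 (56 left).
Dec has 31 days: +31 → Jan 1, 1859 (25 left).
+25 → Jan 26, 1859.

January 26, 1859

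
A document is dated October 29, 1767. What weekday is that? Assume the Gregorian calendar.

Doomsday rule: the anchor day for the 1700s is Sunday. For year 67: 67÷12 = 5 r 7, and 7÷4 = 1, so 5+7+1 = 13.
Sunday + 13 ≡ Saturday — that's 1767's doomsday.
In October the doomsday date is Oct 10.
Oct 29 is 19 days after Oct 10; 19 mod 7 = 5, so Saturday + 5 = Thursday.

Thursday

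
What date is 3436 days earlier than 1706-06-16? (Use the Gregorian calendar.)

January 17, 1697

−365 (one year) → Jun 16, 1705 (3071 left).
−365 (one year) → Jun 16, 1704 (2706 left).
−366 (one year; includes Feb 29, 1704) → Jun 16, 1703 (2340 left).
−365 (one year) → Jun 16, 1702 (1975 left).
−365 (one year) → Jun 16, 1701 (1610 left).
−365 (one year) → Jun 16, 1700 (1245 left).
−365 (one year) → Jun 16, 1699 (880 left).
−365 (one year) → Jun 16, 1698 (515 left).
−365 (one year) → Jun 16, 1697 (150 left).
−16 → May 31, 1697 (end of May, 31 days; 134 left).
−31 → Apr 30, 1697 (end of Apr, 30 days; 103 left).
−30 → Mar 31, 1697 (end of Mar, 31 days; 73 left).
−31 → Feb 28, 1697 (end of Feb, 28 days; 42 left).
−28 → Jan 31, 1697 (end of Jan, 31 days; 14 left).
−14 → Jan 17, 1697.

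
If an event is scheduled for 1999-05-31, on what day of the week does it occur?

Monday

Doomsday rule: the anchor day for the 1900s is Wednesday. For year 99: 99÷12 = 8 r 3, and 3÷4 = 0, so 8+3+0 = 11.
Wednesday + 11 ≡ Sunday — that's 1999's doomsday.
In May the doomsday date is May 9.
May 31 is 22 days after May 9; 22 mod 7 = 1, so Sunday + 1 = Monday.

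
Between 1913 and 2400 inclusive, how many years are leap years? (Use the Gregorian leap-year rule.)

Multiples of 4 in [1913,2400]: 122.
Of those, multiples of 100: 5 (not leap unless ÷400).
Multiples of 400: 2.
Leap years = 122 − 5 + 2 = 119.

119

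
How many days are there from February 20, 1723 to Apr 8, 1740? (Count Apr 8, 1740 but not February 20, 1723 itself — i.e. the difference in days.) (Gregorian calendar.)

Feb 20, 1723 → Feb 20, 1724: 365 days.
Feb 20, 1724 → Feb 20, 1725: 366 days (Feb 29, 1724 is in that span).
Feb 20, 1725 → Feb 20, 1726: 365 days.
Feb 20, 1726 → Feb 20, 1727: 365 days.
Feb 20, 1727 → Feb 20, 1728: 365 days.
Feb 20, 1728 → Feb 20, 1729: 366 days (Feb 29, 1728 is in that span).
Feb 20, 1729 → Feb 20, 1730: 365 days.
Feb 20, 1730 → Feb 20, 1731: 365 days.
Feb 20, 1731 → Feb 20, 1732: 365 days.
Feb 20, 1732 → Feb 20, 1733: 366 days (Feb 29, 1732 is in that span).
Feb 20, 1733 → Feb 20, 1734: 365 days.
Feb 20, 1734 → Feb 20, 1735: 365 days.
Feb 20, 1735 → Feb 20, 1736: 365 days.
Feb 20, 1736 → Feb 20, 1737: 366 days (Feb 29, 1736 is in that span).
Feb 20, 1737 → Feb 20, 1738: 365 days.
Feb 20, 1738 → Feb 20, 1739: 365 days.
Feb 20, 1739 → Feb 20, 1740: 365 days.
Feb 20, 1740 → Mar 20, 1740: 29 days (February has 29).
Mar 20, 1740 → Apr 8, 1740: 19 days.
Total: 6257 days.

6257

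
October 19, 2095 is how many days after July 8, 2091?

1564

Jul 8, 2091 → Jul 8, 2092: 366 days (Feb 29, 2092 is in that span).
Jul 8, 2092 → Jul 8, 2093: 365 days.
Jul 8, 2093 → Jul 8, 2094: 365 days.
Jul 8, 2094 → Jul 8, 2095: 365 days.
Jul 8, 2095 → Aug 8, 2095: 31 days (July has 31).
Aug 8, 2095 → Sep 8, 2095: 31 days (August has 31).
Sep 8, 2095 → Oct 8, 2095: 30 days (September has 30).
Oct 8, 2095 → Oct 19, 2095: 11 days.
Total: 1564 days.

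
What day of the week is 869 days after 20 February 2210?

First find the weekday of Feb 20, 2210. Doomsday rule: the anchor day for the 2200s is Friday. For year 10: 10÷12 = 0 r 10, and 10÷4 = 2, so 0+10+2 = 12.
Friday + 12 ≡ Wednesday — that's 2210's doomsday.
In February the doomsday date is Feb 28 (2210 is not a leap year).
Feb 20 is 8 days before Feb 28; 8 mod 7 = 1, so Wednesday − 1 = Tuesday.
869 mod 7 = 1, so 869 days after a Tuesday is Tuesday + 1 = Wednesday.

Wednesday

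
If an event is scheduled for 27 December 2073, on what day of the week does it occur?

Doomsday rule: the anchor day for the 2000s is Tuesday. For year 73: 73÷12 = 6 r 1, and 1÷4 = 0, so 6+1+0 = 7.
Tuesday + 7 ≡ Tuesday — that's 2073's doomsday.
In December the doomsday date is Dec 12.
Dec 27 is 15 days after Dec 12; 15 mod 7 = 1, so Tuesday + 1 = Wednesday.

Wednesday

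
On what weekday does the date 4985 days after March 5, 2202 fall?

Saturday

Mar 5, 2202 is a Friday.
4985 mod 7 = 1, so 4985 days after a Friday is Friday + 1 = Saturday.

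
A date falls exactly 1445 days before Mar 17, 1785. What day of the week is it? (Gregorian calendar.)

Monday

First find the weekday of Mar 17, 1785. Doomsday rule: the anchor day for the 1700s is Sunday. For year 85: 85÷12 = 7 r 1, and 1÷4 = 0, so 7+1+0 = 8.
Sunday + 8 ≡ Monday — that's 1785's doomsday.
In March the doomsday date is Mar 14.
Mar 17 is 3 days after Mar 14; 3 mod 7 = 3, so Monday + 3 = Thursday.
1445 mod 7 = 3, so 1445 days before a Thursday is Thursday − 3 = Monday.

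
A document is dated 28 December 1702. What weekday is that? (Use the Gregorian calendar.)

Thursday

Doomsday rule: the anchor day for the 1700s is Sunday. For year 02: 2÷12 = 0 r 2, and 2÷4 = 0, so 0+2+0 = 2.
Sunday + 2 ≡ Tuesday — that's 1702's doomsday.
In December the doomsday date is Dec 12.
Dec 28 is 16 days after Dec 12; 16 mod 7 = 2, so Tuesday + 2 = Thursday.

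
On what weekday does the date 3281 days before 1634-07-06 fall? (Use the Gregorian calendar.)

Saturday

First find the weekday of Jul 6, 1634. Doomsday rule: the anchor day for the 1600s is Tuesday. For year 34: 34÷12 = 2 r 10, and 10÷4 = 2, so 2+10+2 = 14.
Tuesday + 14 ≡ Tuesday — that's 1634's doomsday.
In July the doomsday date is Jul 11.
Jul 6 is 5 days before Jul 11; 5 mod 7 = 5, so Tuesday − 5 = Thursday.
3281 mod 7 = 5, so 3281 days before a Thursday is Thursday − 5 = Saturday.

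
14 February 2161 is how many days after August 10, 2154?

Aug 10, 2154 → Aug 10, 2155: 365 days.
Aug 10, 2155 → Aug 10, 2156: 366 days (Feb 29, 2156 is in that span).
Aug 10, 2156 → Aug 10, 2157: 365 days.
Aug 10, 2157 → Aug 10, 2158: 365 days.
Aug 10, 2158 → Aug 10, 2159: 365 days.
Aug 10, 2159 → Aug 10, 2160: 366 days (Feb 29, 2160 is in that span).
Aug 10, 2160 → Sep 10, 2160: 31 days (August has 31).
Sep 10, 2160 → Oct 10, 2160: 30 days (September has 30).
Oct 10, 2160 → Nov 10, 2160: 31 days (October has 31).
Nov 10, 2160 → Dec 10, 2160: 30 days (November has 30).
Dec 10, 2160 → Jan 10, 2161: 31 days (December has 31).
Jan 10, 2161 → Feb 10, 2161: 31 days (January has 31).
Feb 10, 2161 → Feb 14, 2161: 4 days.
Total: 2380 days.

2380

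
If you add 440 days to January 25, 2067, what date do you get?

April 9, 2068

+365 (one year) → Jan 25, 2068 (75 left).
Jan has 31 days: +7 → Feb 1, 2068 (68 left).
Feb has 29 days: +29 → Mar 1, 2068 (39 left).
Mar has 31 days: +31 → Apr 1, 2068 (8 left).
+8 → Apr 9, 2068.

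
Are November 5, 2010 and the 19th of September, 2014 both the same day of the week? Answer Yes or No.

From Nov 5, 2010 to Sep 19, 2014 is 1414 days.
1414 mod 7 = 0, so they are the same weekday.
(Nov 5, 2010 is a Friday; Sep 19, 2014 is a Friday.)

Yes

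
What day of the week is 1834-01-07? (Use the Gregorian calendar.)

Doomsday rule: the anchor day for the 1800s is Friday. For year 34: 34÷12 = 2 r 10, and 10÷4 = 2, so 2+10+2 = 14.
Friday + 14 ≡ Friday — that's 1834's doomsday.
In January the doomsday date is Jan 3 (1834 is not a leap year).
Jan 7 is 4 days after Jan 3; 4 mod 7 = 4, so Friday + 4 = Tuesday.

Tuesday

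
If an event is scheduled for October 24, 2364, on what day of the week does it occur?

Saturday

Doomsday rule: the anchor day for the 2300s is Wednesday. For year 64: 64÷12 = 5 r 4, and 4÷4 = 1, so 5+4+1 = 10.
Wednesday + 10 ≡ Saturday — that's 2364's doomsday.
In October the doomsday date is Oct 10.
Oct 24 is 14 days after Oct 10; 14 mod 7 = 0, so Saturday + 0 = Saturday.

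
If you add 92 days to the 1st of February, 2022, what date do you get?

May 4, 2022

Feb has 28 days: +28 → Mar 1, 2022 (64 left).
Mar has 31 days: +31 → Apr 1, 2022 (33 left).
Apr has 30 days: +30 → May 1, 2022 (3 left).
+3 → May 4, 2022.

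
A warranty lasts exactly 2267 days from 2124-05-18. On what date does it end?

August 2, 2130

+365 (one year) → May 18, 2125 (1902 left).
+365 (one year) → May 18, 2126 (1537 left).
+365 (one year) → May 18, 2127 (1172 left).
+366 (one year; includes Feb 29, 2128) → May 18, 2128 (806 left).
+365 (one year) → May 18, 2129 (441 left).
+365 (one year) → May 18, 2130 (76 left).
May has 31 days: +14 → Jun 1, 2130 (62 left).
Jun has 30 days: +30 → Jul 1, 2130 (32 left).
Jul has 31 days: +31 → Aug 1, 2130 (1 left).
+1 → Aug 2, 2130.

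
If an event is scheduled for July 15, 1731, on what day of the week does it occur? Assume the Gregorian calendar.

Sunday

Doomsday rule: the anchor day for the 1700s is Sunday. For year 31: 31÷12 = 2 r 7, and 7÷4 = 1, so 2+7+1 = 10.
Sunday + 10 ≡ Wednesday — that's 1731's doomsday.
In July the doomsday date is Jul 11.
Jul 15 is 4 days after Jul 11; 4 mod 7 = 4, so Wednesday + 4 = Sunday.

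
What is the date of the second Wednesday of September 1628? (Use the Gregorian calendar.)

September 13, 1628

September 1, 1628 is a Friday.
The first Wednesday is therefore September 6 (5 days later).
The second Wednesday is 6 + 1×7 = September 13.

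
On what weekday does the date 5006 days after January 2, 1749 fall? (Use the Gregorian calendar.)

Friday

First find the weekday of Jan 2, 1749. Doomsday rule: the anchor day for the 1700s is Sunday. For year 49: 49÷12 = 4 r 1, and 1÷4 = 0, so 4+1+0 = 5.
Sunday + 5 ≡ Friday — that's 1749's doomsday.
In January the doomsday date is Jan 3 (1749 is not a leap year).
Jan 2 is 1 day before Jan 3; 1 mod 7 = 1, so Friday − 1 = Thursday.
5006 mod 7 = 1, so 5006 days after a Thursday is Thursday + 1 = Friday.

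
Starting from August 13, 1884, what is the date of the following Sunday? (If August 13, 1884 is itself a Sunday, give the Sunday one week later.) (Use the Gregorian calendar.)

Aug 13, 1884 is a Wednesday.
From Wednesday to the next Sunday is 4 days.
Aug 13, 1884 + 4 = Aug 17, 1884.

August 17, 1884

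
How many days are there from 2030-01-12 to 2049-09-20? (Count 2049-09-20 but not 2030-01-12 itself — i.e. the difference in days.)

Jan 12, 2030 → Jan 12, 2031: 365 days.
Jan 12, 2031 → Jan 12, 2032: 365 days.
Jan 12, 2032 → Jan 12, 2033: 366 days (Feb 29, 2032 is in that span).
Jan 12, 2033 → Jan 12, 2034: 365 days.
Jan 12, 2034 → Jan 12, 2035: 365 days.
Jan 12, 2035 → Jan 12, 2036: 365 days.
Jan 12, 2036 → Jan 12, 2037: 366 days (Feb 29, 2036 is in that span).
Jan 12, 2037 → Jan 12, 2038: 365 days.
Jan 12, 2038 → Jan 12, 2039: 365 days.
Jan 12, 2039 → Jan 12, 2040: 365 days.
Jan 12, 2040 → Jan 12, 2041: 366 days (Feb 29, 2040 is in that span).
Jan 12, 2041 → Jan 12, 2042: 365 days.
Jan 12, 2042 → Jan 12, 2043: 365 days.
Jan 12, 2043 → Jan 12, 2044: 365 days.
Jan 12, 2044 → Jan 12, 2045: 366 days (Feb 29, 2044 is in that span).
Jan 12, 2045 → Jan 12, 2046: 365 days.
Jan 12, 2046 → Jan 12, 2047: 365 days.
Jan 12, 2047 → Jan 12, 2048: 365 days.
Jan 12, 2048 → Jan 12, 2049: 366 days (Feb 29, 2048 is in that span).
Jan 12, 2049 → Feb 12, 2049: 31 days (January has 31).
Feb 12, 2049 → Mar 12, 2049: 28 days (February has 28).
Mar 12, 2049 → Apr 12, 2049: 31 days (March has 31).
Apr 12, 2049 → May 12, 2049: 30 days (April has 30).
May 12, 2049 → Jun 12, 2049: 31 days (May has 31).
Jun 12, 2049 → Jul 12, 2049: 30 days (June has 30).
Jul 12, 2049 → Aug 12, 2049: 31 days (July has 31).
Aug 12, 2049 → Sep 12, 2049: 31 days (August has 31).
Sep 12, 2049 → Sep 20, 2049: 8 days.
Total: 7191 days.

7191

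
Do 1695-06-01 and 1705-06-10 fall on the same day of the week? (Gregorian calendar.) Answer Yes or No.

From Jun 1, 1695 to Jun 10, 1705 is 3661 days.
3661 mod 7 = 0, so they are the same weekday.
(Jun 1, 1695 is a Wednesday; Jun 10, 1705 is a Wednesday.)

Yes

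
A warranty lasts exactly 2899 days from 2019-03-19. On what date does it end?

+366 (one year; includes Feb 29, 2020) → Mar 19, 2020 (2533 left).
+365 (one year) → Mar 19, 2021 (2168 left).
+365 (one year) → Mar 19, 2022 (1803 left).
+365 (one year) → Mar 19, 2023 (1438 left).
+366 (one year; includes Feb 29, 2024) → Mar 19, 2024 (1072 left).
+365 (one year) → Mar 19, 2025 (707 left).
+365 (one year) → Mar 19, 2026 (342 left).
Mar has 31 days: +13 → Apr 1, 2026 (329 left).
Apr has 30 days: +30 → May 1, 2026 (299 left).
May has 31 days: +31 → Jun 1, 2026 (268 left).
Jun has 30 days: +30 → Jul 1, 2026 (238 left).
Jul has 31 days: +31 → Aug 1, 2026 (207 left).
Aug has 31 days: +31 → Sep 1, 2026 (176 left).
Sep has 30 days: +30 → Oct 1, 2026 (146 left).
Oct has 31 days: +31 → Nov 1, 2026 (115 left).
Nov has 30 days: +30 → Dec 1, 2026 (85 left).
Dec has 31 days: +31 → Jan 1, 2027 (54 left).
Jan has 31 days: +31 → Feb 1, 2027 (23 left).
+23 → Feb 24, 2027.

February 24, 2027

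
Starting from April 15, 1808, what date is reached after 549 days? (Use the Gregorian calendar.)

+365 (one year) → Apr 15, 1809 (184 left).
Apr has 30 days: +16 → May 1, 1809 (168 left).
May has 31 days: +31 → Jun 1, 1809 (137 left).
Jun has 30 days: +30 → Jul 1, 1809 (107 left).
Jul has 31 days: +31 → Aug 1, 1809 (76 left).
Aug has 31 days: +31 → Sep 1, 1809 (45 left).
Sep has 30 days: +30 → Oct 1, 1809 (15 left).
+15 → Oct 16, 1809.

October 16, 1809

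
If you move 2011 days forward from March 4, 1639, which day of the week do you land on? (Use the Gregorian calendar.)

Sunday

First find the weekday of Mar 4, 1639. Doomsday rule: the anchor day for the 1600s is Tuesday. For year 39: 39÷12 = 3 r 3, and 3÷4 = 0, so 3+3+0 = 6.
Tuesday + 6 ≡ Monday — that's 1639's doomsday.
In March the doomsday date is Mar 14.
Mar 4 is 10 days before Mar 14; 10 mod 7 = 3, so Monday − 3 = Friday.
2011 mod 7 = 2, so 2011 days after a Friday is Friday + 2 = Sunday.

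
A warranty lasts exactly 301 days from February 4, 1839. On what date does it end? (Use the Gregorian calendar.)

Feb has 28 days: +25 → Mar 1, 1839 (276 left).
Mar has 31 days: +31 → Apr 1, 1839 (245 left).
Apr has 30 days: +30 → May 1, 1839 (215 left).
May has 31 days: +31 → Jun 1, 1839 (184 left).
Jun has 30 days: +30 → Jul 1, 1839 (154 left).
Jul has 31 days: +31 → Aug 1, 1839 (123 left).
Aug has 31 days: +31 → Sep 1, 1839 (92 left).
Sep has 30 days: +30 → Oct 1, 1839 (62 left).
Oct has 31 days: +31 → Nov 1, 1839 (31 left).
Nov has 30 days: +30 → Dec 1, 1839 (1 left).
+1 → Dec 2, 1839.

December 2, 1839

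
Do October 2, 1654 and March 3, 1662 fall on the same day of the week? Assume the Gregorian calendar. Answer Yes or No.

From Oct 2, 1654 to Mar 3, 1662 is 2709 days.
2709 mod 7 = 0, so they are the same weekday.
(Oct 2, 1654 is a Friday; Mar 3, 1662 is a Friday.)

Yes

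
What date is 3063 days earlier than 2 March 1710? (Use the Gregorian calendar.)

October 12, 1701

−365 (one year) → Mar 2, 1709 (2698 left).
−365 (one year) → Mar 2, 1708 (2333 left).
−366 (one year; includes Feb 29, 1708) → Mar 2, 1707 (1967 left).
−365 (one year) → Mar 2, 1706 (1602 left).
−365 (one year) → Mar 2, 1705 (1237 left).
−365 (one year) → Mar 2, 1704 (872 left).
−366 (one year; includes Feb 29, 1704) → Mar 2, 1703 (506 left).
−365 (one year) → Mar 2, 1702 (141 left).
−2 → Feb 28, 1702 (end of Feb, 28 days; 139 left).
−28 → Jan 31, 1702 (end of Jan, 31 days; 111 left).
−31 → Dec 31, 1701 (end of Dec, 31 days; 80 left).
−31 → Nov 30, 1701 (end of Nov, 30 days; 49 left).
−30 → Oct 31, 1701 (end of Oct, 31 days; 19 left).
−19 → Oct 12, 1701.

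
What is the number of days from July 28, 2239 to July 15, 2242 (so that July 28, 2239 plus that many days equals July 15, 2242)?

Jul 28, 2239 → Jul 28, 2240: 366 days (Feb 29, 2240 is in that span).
Jul 28, 2240 → Jul 28, 2241: 365 days.
Jul 28, 2241 → Aug 28, 2241: 31 days (July has 31).
Aug 28, 2241 → Sep 28, 2241: 31 days (August has 31).
Sep 28, 2241 → Oct 28, 2241: 30 days (September has 30).
Oct 28, 2241 → Nov 28, 2241: 31 days (October has 31).
Nov 28, 2241 → Dec 28, 2241: 30 days (November has 30).
Dec 28, 2241 → Jan 28, 2242: 31 days (December has 31).
Jan 28, 2242 → Feb 28, 2242: 31 days (January has 31).
Feb 28, 2242 → Mar 28, 2242: 28 days (February has 28).
Mar 28, 2242 → Apr 28, 2242: 31 days (March has 31).
Apr 28, 2242 → May 28, 2242: 30 days (April has 30).
May 28, 2242 → Jun 28, 2242: 31 days (May has 31).
Jun 28, 2242 → Jul 15, 2242: 17 days.
Total: 1083 days.

1083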